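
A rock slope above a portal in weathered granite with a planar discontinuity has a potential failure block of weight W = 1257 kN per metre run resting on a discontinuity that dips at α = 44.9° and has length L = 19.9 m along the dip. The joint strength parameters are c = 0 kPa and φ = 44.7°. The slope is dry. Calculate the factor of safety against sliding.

Resolving the block weight along and normal to the plane and applying the Mohr–Coulomb strength on the joint:
N' = W cosα = 1257·cos44.9° = 890.4 kN/m
Driving force T = W sinα = 1257·sin44.9° = 887.3 kN/m
Resisting force R = c·L + N'·tanφ = 0·19.9 + 890.4·tan44.7° = 0.0 + 881.1 = 881.1 kN/m
FS = R / T = 881.1 / 887.3 = 0.993

FS = 0.99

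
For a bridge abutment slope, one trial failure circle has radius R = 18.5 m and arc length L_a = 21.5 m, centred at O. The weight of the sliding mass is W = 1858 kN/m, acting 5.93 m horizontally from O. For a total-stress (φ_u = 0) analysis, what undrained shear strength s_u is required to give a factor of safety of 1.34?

FS = s_u·L_a·R / (W·d), so s_u = FS·W·d / (L_a·R).
s_u = 1.34·1858·5.93 / (21.50·18.5) = 14764.0 / 397.75 = 37.12 kPa

s_u = 37.1 kPa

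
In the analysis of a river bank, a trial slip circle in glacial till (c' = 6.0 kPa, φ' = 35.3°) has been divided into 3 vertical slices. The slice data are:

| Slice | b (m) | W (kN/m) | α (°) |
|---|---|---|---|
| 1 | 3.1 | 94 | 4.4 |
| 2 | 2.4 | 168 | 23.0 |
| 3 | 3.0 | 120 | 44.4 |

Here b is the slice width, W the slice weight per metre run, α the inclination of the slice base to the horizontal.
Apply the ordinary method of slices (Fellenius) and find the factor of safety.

Ordinary method of slices: FS = Σ[c'·Δl_i + (W_i cosα_i)·tanφ'] / Σ W_i sinα_i, with Δl_i = b_i / cosα_i.
Slice 1: Δl = 3.1/cos4.4° = 3.109 m; N'_1 = 94·cos4.4° = 93.7; c'Δl = 18.65; W sinα = 7.2
Slice 2: Δl = 2.4/cos23.0° = 2.607 m; N'_2 = 168·cos23.0° = 154.6; c'Δl = 15.64; W sinα = 65.6
Slice 3: Δl = 3.0/cos44.4° = 4.199 m; N'_3 = 120·cos44.4° = 85.7; c'Δl = 25.19; W sinα = 84.0
Σc'Δl = 59.5 kN/m; ΣN' = 334.1 kN/m; ΣW sinα = 156.8 kN/m
Resisting = 59.5 + 334.1·tan35.3° = 59.5 + 236.6 = 296.1 kN/m
FS = 296.1 / 156.8 = 1.888

FS = 1.89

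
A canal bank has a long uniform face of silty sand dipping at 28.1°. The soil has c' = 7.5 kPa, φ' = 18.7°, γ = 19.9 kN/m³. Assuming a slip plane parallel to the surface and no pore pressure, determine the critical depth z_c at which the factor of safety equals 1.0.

Setting FS = 1.00 in FS = [c' + γz cos²β tanφ'] / [γz sinβ cosβ] and solving for z:
z = c' / [γ cosβ (FS·sinβ − cosβ·tanφ')]
  = 7.5 / [19.9·cos28.1°·(1.00·sin28.1° − cos28.1°·tan18.7°)]
  = 7.5 / [19.9·0.8821·(1.00·0.4710 − 0.8821·0.3385)]
  = 7.5 / 3.0269 = 2.478 m

z_c = 2.48 m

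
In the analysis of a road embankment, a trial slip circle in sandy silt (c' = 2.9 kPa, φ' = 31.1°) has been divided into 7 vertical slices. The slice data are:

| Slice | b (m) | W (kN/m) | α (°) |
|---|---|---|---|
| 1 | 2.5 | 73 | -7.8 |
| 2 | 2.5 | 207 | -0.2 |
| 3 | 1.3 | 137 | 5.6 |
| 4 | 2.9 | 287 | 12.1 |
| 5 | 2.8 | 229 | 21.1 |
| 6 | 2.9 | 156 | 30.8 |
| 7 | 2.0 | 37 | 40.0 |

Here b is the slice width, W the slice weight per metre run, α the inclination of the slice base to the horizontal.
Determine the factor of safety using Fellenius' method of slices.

FS = 2.81

Ordinary method of slices: FS = Σ[c'·Δl_i + (W_i cosα_i)·tanφ'] / Σ W_i sinα_i, with Δl_i = b_i / cosα_i.
Slice 1: Δl = 2.5/cos(-7.8°) = 2.523 m; N'_1 = 73·cos(-7.8°) = 72.3; c'Δl = 7.32; W sinα = -9.9
Slice 2: Δl = 2.5/cos(-0.2°) = 2.500 m; N'_2 = 207·cos(-0.2°) = 207.0; c'Δl = 7.25; W sinα = -0.7
Slice 3: Δl = 1.3/cos5.6° = 1.306 m; N'_3 = 137·cos5.6° = 136.3; c'Δl = 3.79; W sinα = 13.4
Slice 4: Δl = 2.9/cos12.1° = 2.966 m; N'_4 = 287·cos12.1° = 280.6; c'Δl = 8.60; W sinα = 60.2
Slice 5: Δl = 2.8/cos21.1° = 3.001 m; N'_5 = 229·cos21.1° = 213.6; c'Δl = 8.70; W sinα = 82.4
Slice 6: Δl = 2.9/cos30.8° = 3.376 m; N'_6 = 156·cos30.8° = 134.0; c'Δl = 9.79; W sinα = 79.9
Slice 7: Δl = 2.0/cos40.0° = 2.611 m; N'_7 = 37·cos40.0° = 28.3; c'Δl = 7.57; W sinα = 23.8
Σc'Δl = 53.0 kN/m; ΣN' = 1072.3 kN/m; ΣW sinα = 249.0 kN/m
Resisting = 53.0 + 1072.3·tan31.1° = 53.0 + 646.8 = 699.9 kN/m
FS = 699.9 / 249.0 = 2.811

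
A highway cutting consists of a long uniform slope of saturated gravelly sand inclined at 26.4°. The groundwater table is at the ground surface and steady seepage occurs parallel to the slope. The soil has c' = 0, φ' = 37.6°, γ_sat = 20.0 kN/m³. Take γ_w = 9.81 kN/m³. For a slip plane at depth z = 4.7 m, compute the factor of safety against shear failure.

FS = 0.79

With seepage parallel to the slope and the water table at the surface, the effective normal stress on the slip plane uses the buoyant unit weight γ' = γ_sat − γ_w while the driving shear stress uses γ_sat:
FS = [c' + γ' z cos²β tanφ'] / [γ_sat z sinβ cosβ]
(For c' = 0 this reduces to FS = (γ'/γ_sat)·tanφ'/tanβ.)
γ' = 20.0 − 9.81 = 10.19 kN/m³
Numerator = 0.0 + 10.19·4.7·cos²26.4°·tan37.6° = 0.0 + 10.19·4.7·0.8023·0.7701 = 29.591 kPa
Denominator = 20.0·4.7·sin26.4°·cos26.4° = 20.0·4.7·0.4446·0.8957 = 37.437 kPa
FS = 29.591 / 37.437 = 0.790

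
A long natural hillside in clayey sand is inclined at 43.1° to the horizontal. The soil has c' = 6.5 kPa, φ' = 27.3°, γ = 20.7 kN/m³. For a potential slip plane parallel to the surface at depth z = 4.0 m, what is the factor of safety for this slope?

For an infinite slope with a slip plane parallel to the surface (no pore pressure): FS = [c' + γz cos²β tanφ'] / [γz sinβ cosβ].
γz = 20.7·4.0 = 82.80 kN/m²
Numerator = 6.5 + 82.80·cos²43.1°·tan27.3° = 6.5 + 82.80·0.5331·0.5161 = 29.284 kPa
Denominator = 82.80·sin43.1°·cos43.1° = 82.80·0.6833·0.7302 = 41.309 kPa
FS = 29.284 / 41.309 = 0.709

FS = 0.71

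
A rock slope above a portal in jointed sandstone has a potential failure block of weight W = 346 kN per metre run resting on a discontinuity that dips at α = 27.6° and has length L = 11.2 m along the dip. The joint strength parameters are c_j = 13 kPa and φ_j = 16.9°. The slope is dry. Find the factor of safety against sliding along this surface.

Resolving the block weight along and normal to the plane and applying the Mohr–Coulomb strength on the joint:
N' = W cosα = 346·cos27.6° = 306.6 kN/m
Driving force T = W sinα = 346·sin27.6° = 160.3 kN/m
Resisting force R = c_j·L + N'·tanφ_j = 13·11.2 + 306.6·tan16.9° = 145.6 + 93.2 = 238.8 kN/m
FS = R / T = 238.8 / 160.3 = 1.489

FS = 1.49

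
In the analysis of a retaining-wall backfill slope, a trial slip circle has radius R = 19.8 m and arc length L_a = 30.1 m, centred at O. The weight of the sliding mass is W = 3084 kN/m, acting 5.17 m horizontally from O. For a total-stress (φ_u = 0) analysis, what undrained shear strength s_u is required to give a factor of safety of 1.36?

FS = s_u·L_a·R / (W·d), so s_u = FS·W·d / (L_a·R).
s_u = 1.36·3084·5.17 / (30.10·19.8) = 21684.2 / 595.98 = 36.38 kPa

s_u = 36.4 kPa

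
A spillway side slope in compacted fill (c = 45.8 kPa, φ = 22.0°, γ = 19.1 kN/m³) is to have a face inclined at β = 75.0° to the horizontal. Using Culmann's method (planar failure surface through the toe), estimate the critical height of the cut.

Culmann's analysis gives the critical failure plane at α_cr = (β + φ)/2 = (75.0 + 22.0)/2 = 48.5°, and the critical height
H_c = (4c/γ) · sinβ cosφ / [1 − cos(β − φ)]
    = (4·45.8/19.1) · sin75.0°·cos22.0° / [1 − cos(53.0°)]
    = 9.592 · 0.9659·0.9272 / [1 − 0.6018]
    = 9.592 · 0.8956 / 0.3982
    = 21.57 m

H_c = 21.57 m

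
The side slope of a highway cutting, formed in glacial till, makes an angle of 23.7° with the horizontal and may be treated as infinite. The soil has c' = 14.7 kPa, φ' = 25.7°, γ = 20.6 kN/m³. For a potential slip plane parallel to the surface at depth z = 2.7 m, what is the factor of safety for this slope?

For an infinite slope with a slip plane parallel to the surface (no pore pressure): FS = [c' + γz cos²β tanφ'] / [γz sinβ cosβ].
γz = 20.6·2.7 = 55.62 kN/m²
Numerator = 14.7 + 55.62·cos²23.7°·tan25.7° = 14.7 + 55.62·0.8384·0.4813 = 37.143 kPa
Denominator = 55.62·sin23.7°·cos23.7° = 55.62·0.4019·0.9157 = 20.471 kPa
FS = 37.143 / 20.471 = 1.814

FS = 1.81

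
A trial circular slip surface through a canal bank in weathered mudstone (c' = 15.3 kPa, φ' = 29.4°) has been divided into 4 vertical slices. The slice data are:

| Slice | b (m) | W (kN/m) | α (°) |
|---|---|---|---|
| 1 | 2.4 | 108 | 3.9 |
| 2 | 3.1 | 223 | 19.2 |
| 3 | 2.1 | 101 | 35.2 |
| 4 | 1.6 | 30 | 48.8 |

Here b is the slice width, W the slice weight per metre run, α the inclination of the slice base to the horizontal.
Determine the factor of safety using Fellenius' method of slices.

FS = 2.48

Ordinary method of slices: FS = Σ[c'·Δl_i + (W_i cosα_i)·tanφ'] / Σ W_i sinα_i, with Δl_i = b_i / cosα_i.
Slice 1: Δl = 2.4/cos3.9° = 2.406 m; N'_1 = 108·cos3.9° = 107.7; c'Δl = 36.81; W sinα = 7.3
Slice 2: Δl = 3.1/cos19.2° = 3.283 m; N'_2 = 223·cos19.2° = 210.6; c'Δl = 50.22; W sinα = 73.3
Slice 3: Δl = 2.1/cos35.2° = 2.570 m; N'_3 = 101·cos35.2° = 82.5; c'Δl = 39.32; W sinα = 58.2
Slice 4: Δl = 1.6/cos48.8° = 2.429 m; N'_4 = 30·cos48.8° = 19.8; c'Δl = 37.16; W sinα = 22.6
Σc'Δl = 163.5 kN/m; ΣN' = 420.6 kN/m; ΣW sinα = 161.5 kN/m
Resisting = 163.5 + 420.6·tan29.4° = 163.5 + 237.0 = 400.5 kN/m
FS = 400.5 / 161.5 = 2.480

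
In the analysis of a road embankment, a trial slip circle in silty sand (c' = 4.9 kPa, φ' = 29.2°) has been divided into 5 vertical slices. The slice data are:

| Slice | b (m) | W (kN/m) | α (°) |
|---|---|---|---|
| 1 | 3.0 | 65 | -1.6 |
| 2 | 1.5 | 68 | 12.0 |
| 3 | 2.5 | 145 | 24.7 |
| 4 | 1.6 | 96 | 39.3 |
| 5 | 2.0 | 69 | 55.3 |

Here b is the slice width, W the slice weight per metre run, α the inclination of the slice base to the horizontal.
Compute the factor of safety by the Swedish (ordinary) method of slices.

Ordinary method of slices: FS = Σ[c'·Δl_i + (W_i cosα_i)·tanφ'] / Σ W_i sinα_i, with Δl_i = b_i / cosα_i.
Slice 1: Δl = 3.0/cos(-1.6°) = 3.001 m; N'_1 = 65·cos(-1.6°) = 65.0; c'Δl = 14.71; W sinα = -1.8
Slice 2: Δl = 1.5/cos12.0° = 1.534 m; N'_2 = 68·cos12.0° = 66.5; c'Δl = 7.51; W sinα = 14.1
Slice 3: Δl = 2.5/cos24.7° = 2.752 m; N'_3 = 145·cos24.7° = 131.7; c'Δl = 13.48; W sinα = 60.6
Slice 4: Δl = 1.6/cos39.3° = 2.068 m; N'_4 = 96·cos39.3° = 74.3; c'Δl = 10.13; W sinα = 60.8
Slice 5: Δl = 2.0/cos55.3° = 3.513 m; N'_5 = 69·cos55.3° = 39.3; c'Δl = 17.21; W sinα = 56.7
Σc'Δl = 63.0 kN/m; ΣN' = 376.8 kN/m; ΣW sinα = 190.4 kN/m
Resisting = 63.0 + 376.8·tan29.2° = 63.0 + 210.6 = 273.6 kN/m
FS = 273.6 / 190.4 = 1.437

FS = 1.44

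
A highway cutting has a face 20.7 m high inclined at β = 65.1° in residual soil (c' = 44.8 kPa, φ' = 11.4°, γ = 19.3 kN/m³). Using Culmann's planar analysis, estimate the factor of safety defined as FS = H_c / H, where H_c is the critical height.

FS = 0.98

H_c = (4c'/γ) · sinβ cosφ' / [1 − cos(β − φ')]
    = (4·44.8/19.3) · sin65.1°·cos11.4° / [1 − cos53.7°]
    = 9.285 · 0.8891 / 0.4080 = 20.24 m
FS = H_c / H = 20.24 / 20.7 = 0.978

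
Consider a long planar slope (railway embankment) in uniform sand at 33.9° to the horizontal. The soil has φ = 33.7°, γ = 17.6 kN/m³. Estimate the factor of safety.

For a dry cohesionless infinite slope the factor of safety is FS = tanφ / tanβ.
FS = tan33.7° / tan33.9° = 0.6669 / 0.6720 = 0.992

FS = 0.99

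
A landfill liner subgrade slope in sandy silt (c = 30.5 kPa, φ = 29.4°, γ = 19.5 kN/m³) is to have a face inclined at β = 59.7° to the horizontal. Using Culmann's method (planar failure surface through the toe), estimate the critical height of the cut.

Culmann's analysis gives the critical failure plane at α_cr = (β + φ)/2 = (59.7 + 29.4)/2 = 44.5°, and the critical height
H_c = (4c/γ) · sinβ cosφ / [1 − cos(β − φ)]
    = (4·30.5/19.5) · sin59.7°·cos29.4° / [1 − cos(30.3°)]
    = 6.256 · 0.8634·0.8712 / [1 − 0.8634]
    = 6.256 · 0.7522 / 0.1366
    = 34.45 m

H_c = 34.45 m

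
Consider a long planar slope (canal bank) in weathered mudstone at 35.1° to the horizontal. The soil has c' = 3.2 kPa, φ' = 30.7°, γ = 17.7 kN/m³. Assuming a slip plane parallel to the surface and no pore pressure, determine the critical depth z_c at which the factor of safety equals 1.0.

Setting FS = 1.00 in FS = [c' + γz cos²β tanφ'] / [γz sinβ cosβ] and solving for z:
z = c' / [γ cosβ (FS·sinβ − cosβ·tanφ')]
  = 3.2 / [17.7·cos35.1°·(1.00·sin35.1° − cos35.1°·tan30.7°)]
  = 3.2 / [17.7·0.8181·(1.00·0.5750 − 0.8181·0.5938)]
  = 3.2 / 1.2921 = 2.477 m

z_c = 2.48 m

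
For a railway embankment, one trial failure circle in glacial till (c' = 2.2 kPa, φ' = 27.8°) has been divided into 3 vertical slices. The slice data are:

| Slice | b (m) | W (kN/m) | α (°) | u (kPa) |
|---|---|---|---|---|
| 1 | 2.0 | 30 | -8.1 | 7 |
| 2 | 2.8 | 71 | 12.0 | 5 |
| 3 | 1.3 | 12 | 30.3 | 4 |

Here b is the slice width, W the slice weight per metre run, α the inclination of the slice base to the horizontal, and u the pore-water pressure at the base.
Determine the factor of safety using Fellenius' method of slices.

FS = 3.23

Ordinary method of slices: FS = Σ[c'·Δl_i + (W_i cosα_i − u_i·Δl_i)·tanφ'] / Σ W_i sinα_i, with Δl_i = b_i / cosα_i.
Slice 1: Δl = 2.0/cos(-8.1°) = 2.020 m; N'_1 = 30·cos(-8.1°) − 7·2.020 = 15.6; c'Δl = 4.44; W sinα = -4.2
Slice 2: Δl = 2.8/cos12.0° = 2.863 m; N'_2 = 71·cos12.0° − 5·2.863 = 55.1; c'Δl = 6.30; W sinα = 14.8
Slice 3: Δl = 1.3/cos30.3° = 1.506 m; N'_3 = 12·cos30.3° − 4·1.506 = 4.3; c'Δl = 3.31; W sinα = 6.1
Σc'Δl = 14.1 kN/m; ΣN' = 75.0 kN/m; ΣW sinα = 16.6 kN/m
Resisting = 14.1 + 75.0·tan27.8° = 14.1 + 39.6 = 53.6 kN/m
FS = 53.6 / 16.6 = 3.232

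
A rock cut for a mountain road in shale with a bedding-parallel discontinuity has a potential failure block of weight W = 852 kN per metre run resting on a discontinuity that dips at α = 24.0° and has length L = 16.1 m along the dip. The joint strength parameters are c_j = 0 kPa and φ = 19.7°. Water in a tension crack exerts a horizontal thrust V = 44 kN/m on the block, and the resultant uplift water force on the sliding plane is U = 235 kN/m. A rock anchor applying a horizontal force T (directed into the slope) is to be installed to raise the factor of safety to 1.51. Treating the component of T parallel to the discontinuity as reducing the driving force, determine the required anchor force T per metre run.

T = 260 kN/m

Resolving forces along and normal to the sliding plane, with the horizontal anchor force T adding T·sinα to the effective normal force and T·cosα acting up the plane against the driving force:
FS = [c_jL + (W cosα − U − V sinα + T sinα) tanφ] / [W sinα + V cosα − T cosα]
Without the anchor: N' = 525.4 kN/m, driving T_d = 386.7 kN/m, resisting R = 0·16.1 + 525.4·tan19.7° = 188.1 kN/m, FS = 0.49.
Setting FS = 1.51 and solving for T:
1.51·(386.7 − T cos24.0°) = 188.1 + T sin24.0°·tan19.7°
T·(sin24.0°·tan19.7° + 1.51·cos24.0°) = 1.51·386.7 − 188.1
T·(0.4067·0.3581 + 1.51·0.9135) = 584.0 − 188.1 = 395.8
T·1.5251 = 395.8
T = 259.5 kN/m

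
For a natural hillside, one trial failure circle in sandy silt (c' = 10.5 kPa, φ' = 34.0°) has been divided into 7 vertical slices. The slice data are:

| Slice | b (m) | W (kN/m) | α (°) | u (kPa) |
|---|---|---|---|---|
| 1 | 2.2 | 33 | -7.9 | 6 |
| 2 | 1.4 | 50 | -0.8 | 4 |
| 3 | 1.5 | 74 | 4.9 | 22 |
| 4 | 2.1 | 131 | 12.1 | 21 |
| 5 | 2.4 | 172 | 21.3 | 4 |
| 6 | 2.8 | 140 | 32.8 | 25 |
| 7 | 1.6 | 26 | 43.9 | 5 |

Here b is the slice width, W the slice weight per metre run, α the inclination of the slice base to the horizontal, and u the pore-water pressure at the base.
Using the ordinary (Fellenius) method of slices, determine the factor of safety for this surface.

FS = 2.26

Ordinary method of slices: FS = Σ[c'·Δl_i + (W_i cosα_i − u_i·Δl_i)·tanφ'] / Σ W_i sinα_i, with Δl_i = b_i / cosα_i.
Slice 1: Δl = 2.2/cos(-7.9°) = 2.221 m; N'_1 = 33·cos(-7.9°) − 6·2.221 = 19.4; c'Δl = 23.32; W sinα = -4.5
Slice 2: Δl = 1.4/cos(-0.8°) = 1.400 m; N'_2 = 50·cos(-0.8°) − 4·1.400 = 44.4; c'Δl = 14.70; W sinα = -0.7
Slice 3: Δl = 1.5/cos4.9° = 1.506 m; N'_3 = 74·cos4.9° − 22·1.506 = 40.6; c'Δl = 15.81; W sinα = 6.3
Slice 4: Δl = 2.1/cos12.1° = 2.148 m; N'_4 = 131·cos12.1° − 21·2.148 = 83.0; c'Δl = 22.55; W sinα = 27.5
Slice 5: Δl = 2.4/cos21.3° = 2.576 m; N'_5 = 172·cos21.3° − 4·2.576 = 149.9; c'Δl = 27.05; W sinα = 62.5
Slice 6: Δl = 2.8/cos32.8° = 3.331 m; N'_6 = 140·cos32.8° − 25·3.331 = 34.4; c'Δl = 34.98; W sinα = 75.8
Slice 7: Δl = 1.6/cos43.9° = 2.221 m; N'_7 = 26·cos43.9° − 5·2.221 = 7.6; c'Δl = 23.32; W sinα = 18.0
Σc'Δl = 161.7 kN/m; ΣN' = 379.3 kN/m; ΣW sinα = 184.9 kN/m
Resisting = 161.7 + 379.3·tan34.0° = 161.7 + 255.9 = 417.6 kN/m
FS = 417.6 / 184.9 = 2.259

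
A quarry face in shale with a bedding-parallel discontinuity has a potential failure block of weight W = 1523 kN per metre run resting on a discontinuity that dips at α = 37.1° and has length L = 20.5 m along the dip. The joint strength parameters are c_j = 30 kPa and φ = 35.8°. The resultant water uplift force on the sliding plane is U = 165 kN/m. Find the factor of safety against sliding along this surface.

FS = 1.49

Resolving the block weight along and normal to the plane and applying the Mohr–Coulomb strength on the joint:
N' = W cosα − U = 1523·cos37.1° − 165 = 1049.7 kN/m
Driving force T = W sinα = 1523·sin37.1° = 918.7 kN/m
Resisting force R = c_j·L + N'·tanφ = 30·20.5 + 1049.7·tan35.8° = 615.0 + 757.1 = 1372.1 kN/m
FS = R / T = 1372.1 / 918.7 = 1.494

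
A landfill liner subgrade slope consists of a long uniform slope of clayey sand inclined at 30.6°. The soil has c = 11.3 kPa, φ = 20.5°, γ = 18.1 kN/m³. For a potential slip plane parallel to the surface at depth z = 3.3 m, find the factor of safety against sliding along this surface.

For an infinite slope with a slip plane parallel to the surface (no pore pressure): FS = [c + γz cos²β tanφ] / [γz sinβ cosβ].
γz = 18.1·3.3 = 59.73 kN/m²
Numerator = 11.3 + 59.73·cos²30.6°·tan20.5° = 11.3 + 59.73·0.7409·0.3739 = 27.845 kPa
Denominator = 59.73·sin30.6°·cos30.6° = 59.73·0.5090·0.8607 = 26.171 kPa
FS = 27.845 / 26.171 = 1.064

FS = 1.06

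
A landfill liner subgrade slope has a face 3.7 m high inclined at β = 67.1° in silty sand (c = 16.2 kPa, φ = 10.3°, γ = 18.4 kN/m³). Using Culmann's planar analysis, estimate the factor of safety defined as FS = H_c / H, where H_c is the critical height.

FS = 1.91

H_c = (4c/γ) · sinβ cosφ / [1 − cos(β − φ)]
    = (4·16.2/18.4) · sin67.1°·cos10.3° / [1 − cos56.8°]
    = 3.522 · 0.9063 / 0.4524 = 7.05 m
FS = H_c / H = 7.05 / 3.7 = 1.907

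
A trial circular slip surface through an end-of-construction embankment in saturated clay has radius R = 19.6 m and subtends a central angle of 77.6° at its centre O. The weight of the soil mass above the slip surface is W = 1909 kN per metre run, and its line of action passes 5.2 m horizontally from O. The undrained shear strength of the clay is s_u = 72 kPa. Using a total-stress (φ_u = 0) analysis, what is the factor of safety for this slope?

FS = 3.77

Taking moments about the centre O, the resisting moment is provided by the undrained shear strength acting along the arc:
Arc length L_a = R·θ = 19.6·(77.6°·π/180) = 19.6·1.3544 = 26.55 m
M_R = s_u·L_a·R = 72·26.55·19.6 = 37461.4 kN·m/m
M_D = W·d = 1909·5.2 = 9926.8 kN·m/m
FS = M_R / M_D = 37461.4 / 9926.8 = 3.774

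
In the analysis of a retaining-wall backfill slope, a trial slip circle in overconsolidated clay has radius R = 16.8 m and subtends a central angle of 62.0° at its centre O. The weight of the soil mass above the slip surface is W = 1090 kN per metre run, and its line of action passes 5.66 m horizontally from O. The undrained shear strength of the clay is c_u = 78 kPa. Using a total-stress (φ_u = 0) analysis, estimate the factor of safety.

FS = 3.86

Taking moments about the centre O, the resisting moment is provided by the undrained shear strength acting along the arc:
Arc length L_a = R·θ = 16.8·(62.0°·π/180) = 16.8·1.0821 = 18.18 m
M_R = c_u·L_a·R = 78·18.18·16.8 = 23822.2 kN·m/m
M_D = W·d = 1090·5.66 = 6169.4 kN·m/m
FS = M_R / M_D = 23822.2 / 6169.4 = 3.861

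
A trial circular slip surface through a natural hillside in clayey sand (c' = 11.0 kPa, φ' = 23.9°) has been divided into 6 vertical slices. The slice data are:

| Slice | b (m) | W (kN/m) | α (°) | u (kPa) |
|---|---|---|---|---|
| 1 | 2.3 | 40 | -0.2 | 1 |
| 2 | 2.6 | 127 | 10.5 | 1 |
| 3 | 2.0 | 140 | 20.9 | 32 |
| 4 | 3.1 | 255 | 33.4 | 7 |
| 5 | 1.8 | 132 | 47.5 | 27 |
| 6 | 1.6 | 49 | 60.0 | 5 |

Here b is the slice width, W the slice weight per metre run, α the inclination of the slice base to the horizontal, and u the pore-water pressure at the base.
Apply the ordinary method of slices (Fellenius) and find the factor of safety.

FS = 1.06

Ordinary method of slices: FS = Σ[c'·Δl_i + (W_i cosα_i − u_i·Δl_i)·tanφ'] / Σ W_i sinα_i, with Δl_i = b_i / cosα_i.
Slice 1: Δl = 2.3/cos(-0.2°) = 2.300 m; N'_1 = 40·cos(-0.2°) − 1·2.300 = 37.7; c'Δl = 25.30; W sinα = -0.1
Slice 2: Δl = 2.6/cos10.5° = 2.644 m; N'_2 = 127·cos10.5° − 1·2.644 = 122.2; c'Δl = 29.09; W sinα = 23.1
Slice 3: Δl = 2.0/cos20.9° = 2.141 m; N'_3 = 140·cos20.9° − 32·2.141 = 62.3; c'Δl = 23.55; W sinα = 49.9
Slice 4: Δl = 3.1/cos33.4° = 3.713 m; N'_4 = 255·cos33.4° − 7·3.713 = 186.9; c'Δl = 40.85; W sinα = 140.4
Slice 5: Δl = 1.8/cos47.5° = 2.664 m; N'_5 = 132·cos47.5° − 27·2.664 = 17.2; c'Δl = 29.31; W sinα = 97.3
Slice 6: Δl = 1.6/cos60.0° = 3.200 m; N'_6 = 49·cos60.0° − 5·3.200 = 8.5; c'Δl = 35.20; W sinα = 42.4
Σc'Δl = 183.3 kN/m; ΣN' = 434.8 kN/m; ΣW sinα = 353.1 kN/m
Resisting = 183.3 + 434.8·tan23.9° = 183.3 + 192.7 = 376.0 kN/m
FS = 376.0 / 353.1 = 1.065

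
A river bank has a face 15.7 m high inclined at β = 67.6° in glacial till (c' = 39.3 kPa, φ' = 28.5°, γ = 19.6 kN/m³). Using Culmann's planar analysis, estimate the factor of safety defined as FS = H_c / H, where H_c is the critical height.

H_c = (4c'/γ) · sinβ cosφ' / [1 − cos(β − φ')]
    = (4·39.3/19.6) · sin67.6°·cos28.5° / [1 − cos39.1°]
    = 8.020 · 0.8125 / 0.2240 = 29.10 m
FS = H_c / H = 29.10 / 15.7 = 1.853

FS = 1.85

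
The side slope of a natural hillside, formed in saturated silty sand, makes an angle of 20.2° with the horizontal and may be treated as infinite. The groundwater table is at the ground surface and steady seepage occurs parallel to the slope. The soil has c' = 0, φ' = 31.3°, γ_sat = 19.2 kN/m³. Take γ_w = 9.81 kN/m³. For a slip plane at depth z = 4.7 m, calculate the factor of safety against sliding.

FS = 0.81

With seepage parallel to the slope and the water table at the surface, the effective normal stress on the slip plane uses the buoyant unit weight γ' = γ_sat − γ_w while the driving shear stress uses γ_sat:
FS = [c' + γ' z cos²β tanφ'] / [γ_sat z sinβ cosβ]
(For c' = 0 this reduces to FS = (γ'/γ_sat)·tanφ'/tanβ.)
γ' = 19.2 − 9.81 = 9.39 kN/m³
Numerator = 0.0 + 9.39·4.7·cos²20.2°·tan31.3° = 0.0 + 9.39·4.7·0.8808·0.6080 = 23.634 kPa
Denominator = 19.2·4.7·sin20.2°·cos20.2° = 19.2·4.7·0.3453·0.9385 = 29.243 kPa
FS = 23.634 / 29.243 = 0.808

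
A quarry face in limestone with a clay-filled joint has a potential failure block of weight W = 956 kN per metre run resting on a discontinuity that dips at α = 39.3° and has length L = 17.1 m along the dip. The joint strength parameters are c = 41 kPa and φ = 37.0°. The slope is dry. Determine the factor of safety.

Resolving the block weight along and normal to the plane and applying the Mohr–Coulomb strength on the joint:
N' = W cosα = 956·cos39.3° = 739.8 kN/m
Driving force T = W sinα = 956·sin39.3° = 605.5 kN/m
Resisting force R = c·L + N'·tanφ = 41·17.1 + 739.8·tan37.0° = 701.1 + 557.5 = 1258.6 kN/m
FS = R / T = 1258.6 / 605.5 = 2.079

FS = 2.08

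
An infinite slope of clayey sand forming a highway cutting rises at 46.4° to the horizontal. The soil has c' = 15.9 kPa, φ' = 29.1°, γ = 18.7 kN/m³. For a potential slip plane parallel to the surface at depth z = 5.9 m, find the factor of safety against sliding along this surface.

FS = 0.82

For an infinite slope with a slip plane parallel to the surface (no pore pressure): FS = [c' + γz cos²β tanφ'] / [γz sinβ cosβ].
γz = 18.7·5.9 = 110.33 kN/m²
Numerator = 15.9 + 110.33·cos²46.4°·tan29.1° = 15.9 + 110.33·0.4756·0.5566 = 45.105 kPa
Denominator = 110.33·sin46.4°·cos46.4° = 110.33·0.7242·0.6896 = 55.099 kPa
FS = 45.105 / 55.099 = 0.819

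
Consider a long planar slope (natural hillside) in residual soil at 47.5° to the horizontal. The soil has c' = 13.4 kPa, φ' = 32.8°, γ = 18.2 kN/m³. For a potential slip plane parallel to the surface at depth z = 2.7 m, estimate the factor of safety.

FS = 1.14

For an infinite slope with a slip plane parallel to the surface (no pore pressure): FS = [c' + γz cos²β tanφ'] / [γz sinβ cosβ].
γz = 18.2·2.7 = 49.14 kN/m²
Numerator = 13.4 + 49.14·cos²47.5°·tan32.8° = 13.4 + 49.14·0.4564·0.6445 = 27.854 kPa
Denominator = 49.14·sin47.5°·cos47.5° = 49.14·0.7373·0.6756 = 24.477 kPa
FS = 27.854 / 24.477 = 1.138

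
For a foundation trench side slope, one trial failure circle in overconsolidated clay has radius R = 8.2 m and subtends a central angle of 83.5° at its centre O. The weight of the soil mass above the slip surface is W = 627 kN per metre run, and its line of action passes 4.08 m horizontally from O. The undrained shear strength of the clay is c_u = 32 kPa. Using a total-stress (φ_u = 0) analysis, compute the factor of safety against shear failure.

FS = 1.23

Taking moments about the centre O, the resisting moment is provided by the undrained shear strength acting along the arc:
Arc length L_a = R·θ = 8.2·(83.5°·π/180) = 8.2·1.4573 = 11.95 m
M_R = c_u·L_a·R = 32·11.95·8.2 = 3135.8 kN·m/m
M_D = W·d = 627·4.08 = 2558.2 kN·m/m
FS = M_R / M_D = 3135.8 / 2558.2 = 1.226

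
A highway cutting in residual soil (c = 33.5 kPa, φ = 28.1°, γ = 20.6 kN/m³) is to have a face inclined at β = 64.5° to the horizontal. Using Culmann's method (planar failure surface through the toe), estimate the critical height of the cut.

Culmann's analysis gives the critical failure plane at α_cr = (β + φ)/2 = (64.5 + 28.1)/2 = 46.3°, and the critical height
H_c = (4c/γ) · sinβ cosφ / [1 − cos(β − φ)]
    = (4·33.5/20.6) · sin64.5°·cos28.1° / [1 − cos(36.4°)]
    = 6.505 · 0.9026·0.8821 / [1 − 0.8049]
    = 6.505 · 0.7962 / 0.1951
    = 26.55 m

H_c = 26.55 m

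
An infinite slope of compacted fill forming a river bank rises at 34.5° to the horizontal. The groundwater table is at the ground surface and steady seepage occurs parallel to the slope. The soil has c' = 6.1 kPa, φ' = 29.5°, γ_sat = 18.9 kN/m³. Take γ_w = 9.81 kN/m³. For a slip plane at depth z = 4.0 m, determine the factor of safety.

FS = 0.57

With seepage parallel to the slope and the water table at the surface, the effective normal stress on the slip plane uses the buoyant unit weight γ' = γ_sat − γ_w while the driving shear stress uses γ_sat:
FS = [c' + γ' z cos²β tanφ'] / [γ_sat z sinβ cosβ]
γ' = 18.9 − 9.81 = 9.09 kN/m³
Numerator = 6.1 + 9.09·4.0·cos²34.5°·tan29.5° = 6.1 + 9.09·4.0·0.6792·0.5658 = 20.072 kPa
Denominator = 18.9·4.0·sin34.5°·cos34.5° = 18.9·4.0·0.5664·0.8241 = 35.289 kPa
FS = 20.072 / 35.289 = 0.569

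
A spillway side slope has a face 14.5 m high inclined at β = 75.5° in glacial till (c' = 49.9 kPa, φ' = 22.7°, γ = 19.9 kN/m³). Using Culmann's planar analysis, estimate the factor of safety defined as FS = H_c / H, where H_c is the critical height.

H_c = (4c'/γ) · sinβ cosφ' / [1 − cos(β − φ')]
    = (4·49.9/19.9) · sin75.5°·cos22.7° / [1 − cos52.8°]
    = 10.030 · 0.8932 / 0.3954 = 22.66 m
FS = H_c / H = 22.66 / 14.5 = 1.563

FS = 1.56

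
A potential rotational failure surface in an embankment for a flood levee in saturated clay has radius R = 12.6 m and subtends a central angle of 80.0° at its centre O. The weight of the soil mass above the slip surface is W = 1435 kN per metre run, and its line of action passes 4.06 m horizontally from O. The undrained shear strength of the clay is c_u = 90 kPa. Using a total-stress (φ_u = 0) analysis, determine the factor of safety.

FS = 3.42

Taking moments about the centre O, the resisting moment is provided by the undrained shear strength acting along the arc:
Arc length L_a = R·θ = 12.6·(80.0°·π/180) = 12.6·1.3963 = 17.59 m
M_R = c_u·L_a·R = 90·17.59·12.6 = 19950.4 kN·m/m
M_D = W·d = 1435·4.06 = 5826.1 kN·m/m
FS = M_R / M_D = 19950.4 / 5826.1 = 3.424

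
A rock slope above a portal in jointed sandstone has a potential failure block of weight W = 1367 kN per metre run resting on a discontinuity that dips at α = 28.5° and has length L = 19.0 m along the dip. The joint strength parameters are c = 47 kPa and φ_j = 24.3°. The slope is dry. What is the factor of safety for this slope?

FS = 2.20

Resolving the block weight along and normal to the plane and applying the Mohr–Coulomb strength on the joint:
N' = W cosα = 1367·cos28.5° = 1201.3 kN/m
Driving force T = W sinα = 1367·sin28.5° = 652.3 kN/m
Resisting force R = c·L + N'·tanφ_j = 47·19.0 + 1201.3·tan24.3° = 893.0 + 542.4 = 1435.4 kN/m
FS = R / T = 1435.4 / 652.3 = 2.201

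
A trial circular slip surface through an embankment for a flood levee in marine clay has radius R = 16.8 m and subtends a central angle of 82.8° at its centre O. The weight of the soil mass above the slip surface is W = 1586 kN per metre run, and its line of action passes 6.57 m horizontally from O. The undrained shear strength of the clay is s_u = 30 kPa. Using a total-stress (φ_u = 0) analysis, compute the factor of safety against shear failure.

Taking moments about the centre O, the resisting moment is provided by the undrained shear strength acting along the arc:
Arc length L_a = R·θ = 16.8·(82.8°·π/180) = 16.8·1.4451 = 24.28 m
M_R = s_u·L_a·R = 30·24.28·16.8 = 12236.2 kN·m/m
M_D = W·d = 1586·6.57 = 10420.0 kN·m/m
FS = M_R / M_D = 12236.2 / 10420.0 = 1.174

FS = 1.17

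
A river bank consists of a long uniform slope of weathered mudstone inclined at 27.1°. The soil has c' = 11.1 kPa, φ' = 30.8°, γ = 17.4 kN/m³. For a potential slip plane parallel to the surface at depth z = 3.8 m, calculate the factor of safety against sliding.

For an infinite slope with a slip plane parallel to the surface (no pore pressure): FS = [c' + γz cos²β tanφ'] / [γz sinβ cosβ].
γz = 17.4·3.8 = 66.12 kN/m²
Numerator = 11.1 + 66.12·cos²27.1°·tan30.8° = 11.1 + 66.12·0.7925·0.5961 = 42.336 kPa
Denominator = 66.12·sin27.1°·cos27.1° = 66.12·0.4555·0.8902 = 26.814 kPa
FS = 42.336 / 26.814 = 1.579

FS = 1.58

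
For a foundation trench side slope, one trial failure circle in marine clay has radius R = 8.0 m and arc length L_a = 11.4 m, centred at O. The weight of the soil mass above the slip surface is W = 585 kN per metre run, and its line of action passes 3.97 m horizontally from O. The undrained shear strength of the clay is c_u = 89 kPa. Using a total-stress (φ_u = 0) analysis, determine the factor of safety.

FS = 3.49

Taking moments about the centre O, the resisting moment is provided by the undrained shear strength acting along the arc:
M_R = c_u·L_a·R = 89·11.40·8.0 = 8116.8 kN·m/m
M_D = W·d = 585·3.97 = 2322.5 kN·m/m
FS = M_R / M_D = 8116.8 / 2322.5 = 3.495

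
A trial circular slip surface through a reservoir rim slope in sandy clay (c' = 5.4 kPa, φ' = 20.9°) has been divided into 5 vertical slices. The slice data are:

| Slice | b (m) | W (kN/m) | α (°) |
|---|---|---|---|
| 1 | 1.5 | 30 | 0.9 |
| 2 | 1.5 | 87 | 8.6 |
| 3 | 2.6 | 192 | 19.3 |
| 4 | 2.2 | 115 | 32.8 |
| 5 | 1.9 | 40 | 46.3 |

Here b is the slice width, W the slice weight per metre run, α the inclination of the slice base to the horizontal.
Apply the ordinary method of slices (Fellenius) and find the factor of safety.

Ordinary method of slices: FS = Σ[c'·Δl_i + (W_i cosα_i)·tanφ'] / Σ W_i sinα_i, with Δl_i = b_i / cosα_i.
Slice 1: Δl = 1.5/cos0.9° = 1.500 m; N'_1 = 30·cos0.9° = 30.0; c'Δl = 8.10; W sinα = 0.5
Slice 2: Δl = 1.5/cos8.6° = 1.517 m; N'_2 = 87·cos8.6° = 86.0; c'Δl = 8.19; W sinα = 13.0
Slice 3: Δl = 2.6/cos19.3° = 2.755 m; N'_3 = 192·cos19.3° = 181.2; c'Δl = 14.88; W sinα = 63.5
Slice 4: Δl = 2.2/cos32.8° = 2.617 m; N'_4 = 115·cos32.8° = 96.7; c'Δl = 14.13; W sinα = 62.3
Slice 5: Δl = 1.9/cos46.3° = 2.750 m; N'_5 = 40·cos46.3° = 27.6; c'Δl = 14.85; W sinα = 28.9
Σc'Δl = 60.2 kN/m; ΣN' = 421.5 kN/m; ΣW sinα = 168.2 kN/m
Resisting = 60.2 + 421.5·tan20.9° = 60.2 + 161.0 = 221.1 kN/m
FS = 221.1 / 168.2 = 1.315

FS = 1.31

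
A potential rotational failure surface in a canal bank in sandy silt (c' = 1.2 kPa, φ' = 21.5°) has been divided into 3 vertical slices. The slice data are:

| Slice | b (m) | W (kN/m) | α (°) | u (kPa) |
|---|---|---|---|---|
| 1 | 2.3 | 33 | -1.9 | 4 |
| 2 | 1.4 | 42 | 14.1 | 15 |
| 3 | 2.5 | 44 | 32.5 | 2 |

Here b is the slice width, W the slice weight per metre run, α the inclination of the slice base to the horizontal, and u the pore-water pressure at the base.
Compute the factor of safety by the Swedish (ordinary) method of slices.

Ordinary method of slices: FS = Σ[c'·Δl_i + (W_i cosα_i − u_i·Δl_i)·tanφ'] / Σ W_i sinα_i, with Δl_i = b_i / cosα_i.
Slice 1: Δl = 2.3/cos(-1.9°) = 2.301 m; N'_1 = 33·cos(-1.9°) − 4·2.301 = 23.8; c'Δl = 2.76; W sinα = -1.1
Slice 2: Δl = 1.4/cos14.1° = 1.443 m; N'_2 = 42·cos14.1° − 15·1.443 = 19.1; c'Δl = 1.73; W sinα = 10.2
Slice 3: Δl = 2.5/cos32.5° = 2.964 m; N'_3 = 44·cos32.5° − 2·2.964 = 31.2; c'Δl = 3.56; W sinα = 23.6
Σc'Δl = 8.1 kN/m; ΣN' = 74.0 kN/m; ΣW sinα = 32.8 kN/m
Resisting = 8.1 + 74.0·tan21.5° = 8.1 + 29.2 = 37.2 kN/m
FS = 37.2 / 32.8 = 1.135

FS = 1.14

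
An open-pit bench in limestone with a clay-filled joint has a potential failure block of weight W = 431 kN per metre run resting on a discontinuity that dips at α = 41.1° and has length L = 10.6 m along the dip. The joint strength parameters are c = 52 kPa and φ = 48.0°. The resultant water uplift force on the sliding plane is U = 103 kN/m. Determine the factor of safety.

Resolving the block weight along and normal to the plane and applying the Mohr–Coulomb strength on the joint:
N' = W cosα − U = 431·cos41.1° − 103 = 221.8 kN/m
Driving force T = W sinα = 431·sin41.1° = 283.3 kN/m
Resisting force R = c·L + N'·tanφ = 52·10.6 + 221.8·tan48.0° = 551.2 + 246.3 = 797.5 kN/m
FS = R / T = 797.5 / 283.3 = 2.815

FS = 2.81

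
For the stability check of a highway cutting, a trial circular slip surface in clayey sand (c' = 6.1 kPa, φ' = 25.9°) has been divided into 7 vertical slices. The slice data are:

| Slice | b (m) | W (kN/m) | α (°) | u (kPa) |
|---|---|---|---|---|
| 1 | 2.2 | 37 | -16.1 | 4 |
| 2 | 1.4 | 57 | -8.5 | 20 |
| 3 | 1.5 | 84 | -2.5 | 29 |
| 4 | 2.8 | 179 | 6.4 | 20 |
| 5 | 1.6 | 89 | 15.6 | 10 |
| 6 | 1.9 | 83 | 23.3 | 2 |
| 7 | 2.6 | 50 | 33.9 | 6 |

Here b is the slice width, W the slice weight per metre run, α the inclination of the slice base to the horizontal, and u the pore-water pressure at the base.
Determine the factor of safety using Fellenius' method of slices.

Ordinary method of slices: FS = Σ[c'·Δl_i + (W_i cosα_i − u_i·Δl_i)·tanφ'] / Σ W_i sinα_i, with Δl_i = b_i / cosα_i.
Slice 1: Δl = 2.2/cos(-16.1°) = 2.290 m; N'_1 = 37·cos(-16.1°) − 4·2.290 = 26.4; c'Δl = 13.97; W sinα = -10.3
Slice 2: Δl = 1.4/cos(-8.5°) = 1.416 m; N'_2 = 57·cos(-8.5°) − 20·1.416 = 28.1; c'Δl = 8.63; W sinα = -8.4
Slice 3: Δl = 1.5/cos(-2.5°) = 1.501 m; N'_3 = 84·cos(-2.5°) − 29·1.501 = 40.4; c'Δl = 9.16; W sinα = -3.7
Slice 4: Δl = 2.8/cos6.4° = 2.818 m; N'_4 = 179·cos6.4° − 20·2.818 = 121.5; c'Δl = 17.19; W sinα = 20.0
Slice 5: Δl = 1.6/cos15.6° = 1.661 m; N'_5 = 89·cos15.6° − 10·1.661 = 69.1; c'Δl = 10.13; W sinα = 23.9
Slice 6: Δl = 1.9/cos23.3° = 2.069 m; N'_6 = 83·cos23.3° − 2·2.069 = 72.1; c'Δl = 12.62; W sinα = 32.8
Slice 7: Δl = 2.6/cos33.9° = 3.132 m; N'_7 = 50·cos33.9° − 6·3.132 = 22.7; c'Δl = 19.11; W sinα = 27.9
Σc'Δl = 90.8 kN/m; ΣN' = 380.3 kN/m; ΣW sinα = 82.3 kN/m
Resisting = 90.8 + 380.3·tan25.9° = 90.8 + 184.7 = 275.5 kN/m
FS = 275.5 / 82.3 = 3.349

FS = 3.35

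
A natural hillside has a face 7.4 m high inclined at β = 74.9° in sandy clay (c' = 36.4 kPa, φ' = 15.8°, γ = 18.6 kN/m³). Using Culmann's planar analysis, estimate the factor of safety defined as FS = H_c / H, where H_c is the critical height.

H_c = (4c'/γ) · sinβ cosφ' / [1 − cos(β − φ')]
    = (4·36.4/18.6) · sin74.9°·cos15.8° / [1 − cos59.1°]
    = 7.828 · 0.9290 / 0.4865 = 14.95 m
FS = H_c / H = 14.95 / 7.4 = 2.020

FS = 2.02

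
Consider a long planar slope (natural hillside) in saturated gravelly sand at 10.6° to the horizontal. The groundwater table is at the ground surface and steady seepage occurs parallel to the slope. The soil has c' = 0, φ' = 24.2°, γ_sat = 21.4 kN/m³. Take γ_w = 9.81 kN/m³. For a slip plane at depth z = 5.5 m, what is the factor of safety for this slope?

FS = 1.30

With seepage parallel to the slope and the water table at the surface, the effective normal stress on the slip plane uses the buoyant unit weight γ' = γ_sat − γ_w while the driving shear stress uses γ_sat:
FS = [c' + γ' z cos²β tanφ'] / [γ_sat z sinβ cosβ]
(For c' = 0 this reduces to FS = (γ'/γ_sat)·tanφ'/tanβ.)
γ' = 21.4 − 9.81 = 11.59 kN/m³
Numerator = 0.0 + 11.59·5.5·cos²10.6°·tan24.2° = 0.0 + 11.59·5.5·0.9662·0.4494 = 27.679 kPa
Denominator = 21.4·5.5·sin10.6°·cos10.6° = 21.4·5.5·0.1840·0.9829 = 21.282 kPa
FS = 27.679 / 21.282 = 1.301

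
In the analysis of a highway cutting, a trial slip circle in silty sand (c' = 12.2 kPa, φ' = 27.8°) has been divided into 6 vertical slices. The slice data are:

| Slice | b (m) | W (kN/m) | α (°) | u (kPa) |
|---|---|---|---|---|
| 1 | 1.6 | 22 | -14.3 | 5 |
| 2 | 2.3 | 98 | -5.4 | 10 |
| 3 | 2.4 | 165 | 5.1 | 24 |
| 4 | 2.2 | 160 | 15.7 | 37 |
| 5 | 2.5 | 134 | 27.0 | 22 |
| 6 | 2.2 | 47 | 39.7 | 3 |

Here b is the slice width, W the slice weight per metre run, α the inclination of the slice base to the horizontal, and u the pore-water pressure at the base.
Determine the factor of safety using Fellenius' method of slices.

Ordinary method of slices: FS = Σ[c'·Δl_i + (W_i cosα_i − u_i·Δl_i)·tanφ'] / Σ W_i sinα_i, with Δl_i = b_i / cosα_i.
Slice 1: Δl = 1.6/cos(-14.3°) = 1.651 m; N'_1 = 22·cos(-14.3°) − 5·1.651 = 13.1; c'Δl = 20.14; W sinα = -5.4
Slice 2: Δl = 2.3/cos(-5.4°) = 2.310 m; N'_2 = 98·cos(-5.4°) − 10·2.310 = 74.5; c'Δl = 28.19; W sinα = -9.2
Slice 3: Δl = 2.4/cos5.1° = 2.410 m; N'_3 = 165·cos5.1° − 24·2.410 = 106.5; c'Δl = 29.40; W sinα = 14.7
Slice 4: Δl = 2.2/cos15.7° = 2.285 m; N'_4 = 160·cos15.7° − 37·2.285 = 69.5; c'Δl = 27.88; W sinα = 43.3
Slice 5: Δl = 2.5/cos27.0° = 2.806 m; N'_5 = 134·cos27.0° − 22·2.806 = 57.7; c'Δl = 34.23; W sinα = 60.8
Slice 6: Δl = 2.2/cos39.7° = 2.859 m; N'_6 = 47·cos39.7° − 3·2.859 = 27.6; c'Δl = 34.88; W sinα = 30.0
Σc'Δl = 174.7 kN/m; ΣN' = 348.8 kN/m; ΣW sinα = 134.2 kN/m
Resisting = 174.7 + 348.8·tan27.8° = 174.7 + 183.9 = 358.6 kN/m
FS = 358.6 / 134.2 = 2.673

FS = 2.67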